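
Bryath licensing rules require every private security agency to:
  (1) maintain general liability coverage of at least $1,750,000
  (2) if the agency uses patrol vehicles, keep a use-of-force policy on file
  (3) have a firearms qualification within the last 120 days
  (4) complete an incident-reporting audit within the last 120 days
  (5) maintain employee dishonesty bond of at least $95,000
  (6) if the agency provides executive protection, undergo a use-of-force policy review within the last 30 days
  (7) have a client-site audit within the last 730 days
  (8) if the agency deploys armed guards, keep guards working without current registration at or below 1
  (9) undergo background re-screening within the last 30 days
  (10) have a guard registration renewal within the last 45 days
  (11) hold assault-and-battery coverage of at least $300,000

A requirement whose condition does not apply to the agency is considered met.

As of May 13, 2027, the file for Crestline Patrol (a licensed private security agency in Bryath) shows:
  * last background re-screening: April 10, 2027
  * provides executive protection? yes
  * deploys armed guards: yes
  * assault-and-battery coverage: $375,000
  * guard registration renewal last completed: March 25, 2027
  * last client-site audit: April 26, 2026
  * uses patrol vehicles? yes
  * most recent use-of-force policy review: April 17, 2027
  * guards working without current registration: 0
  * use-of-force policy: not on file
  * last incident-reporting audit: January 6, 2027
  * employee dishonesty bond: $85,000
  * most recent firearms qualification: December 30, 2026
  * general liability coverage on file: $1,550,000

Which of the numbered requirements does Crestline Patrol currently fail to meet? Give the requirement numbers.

1. general liability coverage $1,550,000 < $1,750,000 → not met
2. condition 'uses patrol vehicles' holds; use-of-force policy absent → not met
3. firearms qualification 134 days ago vs limit 120 → not met
4. incident-reporting audit 127 days ago vs limit 120 → not met
5. employee dishonesty bond $85,000 < $95,000 → not met
6. condition 'provides executive protection' holds; use-of-force policy review 26 days ago vs limit 30 → met
7. client-site audit 382 days ago vs limit 730 → met
8. condition 'deploys armed guards' holds; guards working without current registration 0 ≤ 1 → met
9. background re-screening 33 days ago vs limit 30 → not met
10. guard registration renewal 49 days ago vs limit 45 → not met
11. assault-and-battery coverage $375,000 ≥ $300,000 → met
Not met: 1, 2, 3, 4, 5, 9, 10

1, 2, 3, 4, 5, 9, 10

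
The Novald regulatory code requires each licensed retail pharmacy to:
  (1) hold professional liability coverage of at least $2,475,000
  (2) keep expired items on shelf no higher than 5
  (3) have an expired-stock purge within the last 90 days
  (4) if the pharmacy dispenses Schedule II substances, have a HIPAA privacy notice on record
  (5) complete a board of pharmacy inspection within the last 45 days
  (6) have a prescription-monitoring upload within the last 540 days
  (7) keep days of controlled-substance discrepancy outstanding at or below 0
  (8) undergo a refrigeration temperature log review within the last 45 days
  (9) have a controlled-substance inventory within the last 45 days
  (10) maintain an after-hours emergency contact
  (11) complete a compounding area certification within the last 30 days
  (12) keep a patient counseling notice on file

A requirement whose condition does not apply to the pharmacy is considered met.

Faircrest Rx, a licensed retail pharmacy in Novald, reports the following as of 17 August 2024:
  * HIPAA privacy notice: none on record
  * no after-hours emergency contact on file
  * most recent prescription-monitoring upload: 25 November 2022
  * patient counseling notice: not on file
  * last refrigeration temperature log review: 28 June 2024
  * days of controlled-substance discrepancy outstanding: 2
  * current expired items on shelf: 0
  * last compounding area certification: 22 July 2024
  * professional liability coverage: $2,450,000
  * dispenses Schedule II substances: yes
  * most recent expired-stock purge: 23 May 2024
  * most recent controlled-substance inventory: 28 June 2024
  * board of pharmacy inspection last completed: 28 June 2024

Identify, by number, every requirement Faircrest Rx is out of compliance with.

1. professional liability coverage $2,450,000 < $2,475,000 → not met
2. expired items on shelf 0 ≤ 5 → met
3. expired-stock purge 86 days ago vs limit 90 → met
4. condition 'dispenses Schedule II substances' holds; HIPAA privacy notice absent → not met
5. board of pharmacy inspection 50 days ago vs limit 45 → not met
6. prescription-monitoring upload 631 days ago vs limit 540 → not met
7. days of controlled-substance discrepancy outstanding 2 > 0 → not met
8. refrigeration temperature log review 50 days ago vs limit 45 → not met
9. controlled-substance inventory 50 days ago vs limit 45 → not met
10. after-hours emergency contact absent → not met
11. compounding area certification 26 days ago vs limit 30 → met
12. patient counseling notice absent → not met
Not met: 1, 4, 5, 6, 7, 8, 9, 10, 12

1, 4, 5, 6, 7, 8, 9, 10, 12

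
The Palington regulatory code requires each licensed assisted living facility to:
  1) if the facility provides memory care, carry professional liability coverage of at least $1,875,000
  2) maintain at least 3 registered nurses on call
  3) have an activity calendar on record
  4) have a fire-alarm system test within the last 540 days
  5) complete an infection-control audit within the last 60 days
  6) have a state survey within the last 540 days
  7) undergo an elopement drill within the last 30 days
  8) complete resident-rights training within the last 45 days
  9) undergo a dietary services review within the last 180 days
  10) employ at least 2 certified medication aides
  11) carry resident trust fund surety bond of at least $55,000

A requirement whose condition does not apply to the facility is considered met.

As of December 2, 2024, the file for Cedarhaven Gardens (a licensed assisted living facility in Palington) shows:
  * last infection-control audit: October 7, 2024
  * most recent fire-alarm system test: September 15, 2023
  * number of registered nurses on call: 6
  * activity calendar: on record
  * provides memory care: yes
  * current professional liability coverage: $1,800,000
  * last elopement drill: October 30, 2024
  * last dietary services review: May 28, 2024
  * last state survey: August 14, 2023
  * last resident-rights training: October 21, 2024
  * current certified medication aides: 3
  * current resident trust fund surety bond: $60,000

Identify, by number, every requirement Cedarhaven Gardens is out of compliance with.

1. condition 'provides memory care' holds; professional liability coverage $1,800,000 < $1,875,000 → not met
2. registered nurses on call 6 ≥ 3 → met
3. activity calendar present → met
4. fire-alarm system test 444 days ago vs limit 540 → met
5. infection-control audit 56 days ago vs limit 60 → met
6. state survey 476 days ago vs limit 540 → met
7. elopement drill 33 days ago vs limit 30 → not met
8. resident-rights training 42 days ago vs limit 45 → met
9. dietary services review 188 days ago vs limit 180 → not met
10. certified medication aides 3 ≥ 2 → met
11. resident trust fund surety bond $60,000 ≥ $55,000 → met
Not met: 1, 7, 9

1, 7, 9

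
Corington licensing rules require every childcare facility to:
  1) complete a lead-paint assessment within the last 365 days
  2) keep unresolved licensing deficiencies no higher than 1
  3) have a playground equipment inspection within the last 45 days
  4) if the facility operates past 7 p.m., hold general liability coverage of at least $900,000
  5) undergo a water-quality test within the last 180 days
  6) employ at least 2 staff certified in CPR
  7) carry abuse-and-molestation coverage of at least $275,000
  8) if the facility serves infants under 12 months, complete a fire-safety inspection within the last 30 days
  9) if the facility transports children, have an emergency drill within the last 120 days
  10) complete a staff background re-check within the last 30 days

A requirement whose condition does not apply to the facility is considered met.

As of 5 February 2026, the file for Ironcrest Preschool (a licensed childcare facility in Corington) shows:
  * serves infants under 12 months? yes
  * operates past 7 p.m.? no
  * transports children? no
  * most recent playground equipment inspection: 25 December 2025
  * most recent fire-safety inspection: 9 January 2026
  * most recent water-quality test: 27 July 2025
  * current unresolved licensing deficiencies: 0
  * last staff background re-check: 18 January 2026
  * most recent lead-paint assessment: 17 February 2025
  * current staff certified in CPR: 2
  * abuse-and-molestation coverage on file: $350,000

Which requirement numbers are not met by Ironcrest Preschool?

1. lead-paint assessment 353 days ago vs limit 365 → met
2. unresolved licensing deficiencies 0 ≤ 1 → met
3. playground equipment inspection 42 days ago vs limit 45 → met
4. condition 'operates past 7 p.m.' does not hold → requirement n/a → met
5. water-quality test 193 days ago vs limit 180 → not met
6. staff certified in CPR 2 ≥ 2 → met
7. abuse-and-molestation coverage $350,000 ≥ $275,000 → met
8. condition 'serves infants under 12 months' holds; fire-safety inspection 27 days ago vs limit 30 → met
9. condition 'transports children' does not hold → requirement n/a → met
10. staff background re-check 18 days ago vs limit 30 → met
Not met: 5

5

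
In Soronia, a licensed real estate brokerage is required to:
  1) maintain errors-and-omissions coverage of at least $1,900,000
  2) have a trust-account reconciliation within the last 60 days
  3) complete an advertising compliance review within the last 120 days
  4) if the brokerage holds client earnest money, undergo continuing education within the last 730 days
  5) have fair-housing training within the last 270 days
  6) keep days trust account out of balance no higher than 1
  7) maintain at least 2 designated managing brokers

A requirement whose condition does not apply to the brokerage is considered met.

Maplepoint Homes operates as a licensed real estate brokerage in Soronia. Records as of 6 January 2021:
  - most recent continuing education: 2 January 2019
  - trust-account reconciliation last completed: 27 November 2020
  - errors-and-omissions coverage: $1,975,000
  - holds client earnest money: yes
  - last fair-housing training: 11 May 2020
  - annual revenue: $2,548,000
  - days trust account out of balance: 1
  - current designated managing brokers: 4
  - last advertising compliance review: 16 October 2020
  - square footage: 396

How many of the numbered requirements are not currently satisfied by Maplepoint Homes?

1

1. errors-and-omissions coverage $1,975,000 ≥ $1,900,000 → met
2. trust-account reconciliation 40 days ago vs limit 60 → met
3. advertising compliance review 82 days ago vs limit 120 → met
4. condition 'holds client earnest money' holds; continuing education 735 days ago vs limit 730 → not met
5. fair-housing training 240 days ago vs limit 270 → met
6. days trust account out of balance 1 ≤ 1 → met
7. designated managing brokers 4 ≥ 2 → met
Not met: 1 of 7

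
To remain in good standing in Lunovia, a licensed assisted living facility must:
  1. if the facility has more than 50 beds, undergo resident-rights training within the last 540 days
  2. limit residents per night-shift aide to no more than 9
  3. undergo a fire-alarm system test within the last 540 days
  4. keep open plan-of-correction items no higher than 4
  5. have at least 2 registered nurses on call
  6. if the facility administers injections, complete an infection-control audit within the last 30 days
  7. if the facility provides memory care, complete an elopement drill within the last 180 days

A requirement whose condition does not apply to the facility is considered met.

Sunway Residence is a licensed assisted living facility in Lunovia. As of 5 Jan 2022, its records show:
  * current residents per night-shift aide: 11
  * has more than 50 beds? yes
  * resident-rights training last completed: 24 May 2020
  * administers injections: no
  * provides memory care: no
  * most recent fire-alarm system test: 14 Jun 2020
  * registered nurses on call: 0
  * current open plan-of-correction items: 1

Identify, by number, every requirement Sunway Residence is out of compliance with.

1, 2, 3, 5

1. condition 'has more than 50 beds' holds; resident-rights training 591 days ago vs limit 540 → not met
2. residents per night-shift aide 11 > 9 → not met
3. fire-alarm system test 570 days ago vs limit 540 → not met
4. open plan-of-correction items 1 ≤ 4 → met
5. registered nurses on call 0 < 2 → not met
6. condition 'administers injections' does not hold → requirement n/a → met
7. condition 'provides memory care' does not hold → requirement n/a → met
Not met: 1, 2, 3, 5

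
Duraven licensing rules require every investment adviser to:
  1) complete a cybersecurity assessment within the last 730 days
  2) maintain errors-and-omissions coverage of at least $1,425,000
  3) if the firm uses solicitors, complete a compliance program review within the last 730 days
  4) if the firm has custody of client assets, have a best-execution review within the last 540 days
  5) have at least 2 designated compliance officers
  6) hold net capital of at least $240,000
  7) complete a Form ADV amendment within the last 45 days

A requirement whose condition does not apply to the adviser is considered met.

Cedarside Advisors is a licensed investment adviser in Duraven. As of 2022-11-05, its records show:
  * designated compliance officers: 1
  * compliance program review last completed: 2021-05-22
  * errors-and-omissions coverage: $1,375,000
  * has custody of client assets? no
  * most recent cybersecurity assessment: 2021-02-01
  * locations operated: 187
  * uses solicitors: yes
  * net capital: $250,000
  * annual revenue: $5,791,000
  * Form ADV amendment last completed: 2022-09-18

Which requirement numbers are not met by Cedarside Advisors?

1. cybersecurity assessment 642 days ago vs limit 730 → met
2. errors-and-omissions coverage $1,375,000 < $1,425,000 → not met
3. condition 'uses solicitors' holds; compliance program review 532 days ago vs limit 730 → met
4. condition 'has custody of client assets' does not hold → requirement n/a → met
5. designated compliance officers 1 < 2 → not met
6. net capital $250,000 ≥ $240,000 → met
7. Form ADV amendment 48 days ago vs limit 45 → not met
Not met: 2, 5, 7

2, 5, 7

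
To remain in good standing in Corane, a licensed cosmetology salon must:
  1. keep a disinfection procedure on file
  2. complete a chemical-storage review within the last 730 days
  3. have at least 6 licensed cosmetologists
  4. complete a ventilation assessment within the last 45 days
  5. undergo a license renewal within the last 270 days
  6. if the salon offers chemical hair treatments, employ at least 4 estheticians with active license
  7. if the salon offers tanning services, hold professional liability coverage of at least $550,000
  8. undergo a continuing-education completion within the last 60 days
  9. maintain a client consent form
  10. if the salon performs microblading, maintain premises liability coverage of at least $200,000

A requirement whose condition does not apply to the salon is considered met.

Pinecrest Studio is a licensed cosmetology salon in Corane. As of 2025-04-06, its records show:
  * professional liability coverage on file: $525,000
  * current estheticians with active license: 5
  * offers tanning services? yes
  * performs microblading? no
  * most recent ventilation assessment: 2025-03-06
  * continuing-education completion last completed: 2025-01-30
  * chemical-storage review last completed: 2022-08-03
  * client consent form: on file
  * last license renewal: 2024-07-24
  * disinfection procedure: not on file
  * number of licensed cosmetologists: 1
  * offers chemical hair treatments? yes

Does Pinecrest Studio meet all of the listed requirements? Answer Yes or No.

No

1. disinfection procedure absent → not met
2. chemical-storage review 977 days ago vs limit 730 → not met
3. licensed cosmetologists 1 < 6 → not met
4. ventilation assessment 31 days ago vs limit 45 → met
5. license renewal 256 days ago vs limit 270 → met
6. condition 'offers chemical hair treatments' holds; estheticians with active license 5 ≥ 4 → met
7. condition 'offers tanning services' holds; professional liability coverage $525,000 < $550,000 → not met
8. continuing-education completion 66 days ago vs limit 60 → not met
9. client consent form present → met
10. condition 'performs microblading' does not hold → requirement n/a → met
Not met: 1, 2, 3, 7, 8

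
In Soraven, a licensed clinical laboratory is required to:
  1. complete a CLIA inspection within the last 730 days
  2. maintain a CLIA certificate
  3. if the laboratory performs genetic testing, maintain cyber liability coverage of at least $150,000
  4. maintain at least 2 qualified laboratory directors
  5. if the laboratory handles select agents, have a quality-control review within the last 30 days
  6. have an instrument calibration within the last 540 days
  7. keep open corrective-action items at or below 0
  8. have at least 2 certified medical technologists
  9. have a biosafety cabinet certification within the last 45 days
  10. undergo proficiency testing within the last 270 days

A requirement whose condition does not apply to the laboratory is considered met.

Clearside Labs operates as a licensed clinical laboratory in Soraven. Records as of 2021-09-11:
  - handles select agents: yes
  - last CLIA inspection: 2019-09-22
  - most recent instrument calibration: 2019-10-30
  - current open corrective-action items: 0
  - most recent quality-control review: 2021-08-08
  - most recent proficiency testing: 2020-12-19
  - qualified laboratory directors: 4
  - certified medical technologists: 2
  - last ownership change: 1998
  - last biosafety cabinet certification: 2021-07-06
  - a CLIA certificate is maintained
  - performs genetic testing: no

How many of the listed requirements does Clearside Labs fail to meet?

1. CLIA inspection 720 days ago vs limit 730 → met
2. CLIA certificate present → met
3. condition 'performs genetic testing' does not hold → requirement n/a → met
4. qualified laboratory directors 4 ≥ 2 → met
5. condition 'handles select agents' holds; quality-control review 34 days ago vs limit 30 → not met
6. instrument calibration 682 days ago vs limit 540 → not met
7. open corrective-action items 0 ≤ 0 → met
8. certified medical technologists 2 ≥ 2 → met
9. biosafety cabinet certification 67 days ago vs limit 45 → not met
10. proficiency testing 266 days ago vs limit 270 → met
Not met: 3 of 10

3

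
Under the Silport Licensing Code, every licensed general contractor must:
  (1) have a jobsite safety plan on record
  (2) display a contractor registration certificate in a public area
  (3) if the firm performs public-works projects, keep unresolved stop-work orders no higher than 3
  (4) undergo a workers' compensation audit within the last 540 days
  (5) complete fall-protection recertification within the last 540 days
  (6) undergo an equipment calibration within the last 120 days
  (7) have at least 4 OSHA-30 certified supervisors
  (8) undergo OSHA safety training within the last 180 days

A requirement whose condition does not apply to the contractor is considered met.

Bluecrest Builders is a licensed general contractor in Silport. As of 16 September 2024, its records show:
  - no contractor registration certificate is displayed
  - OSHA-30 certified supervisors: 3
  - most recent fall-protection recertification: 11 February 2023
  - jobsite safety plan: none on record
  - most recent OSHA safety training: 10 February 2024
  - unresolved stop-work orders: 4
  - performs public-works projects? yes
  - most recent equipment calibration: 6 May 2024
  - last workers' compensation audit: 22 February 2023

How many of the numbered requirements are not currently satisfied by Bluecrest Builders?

8

1. jobsite safety plan absent → not met
2. contractor registration certificate absent → not met
3. condition 'performs public-works projects' holds; unresolved stop-work orders 4 > 3 → not met
4. workers' compensation audit 572 days ago vs limit 540 → not met
5. fall-protection recertification 583 days ago vs limit 540 → not met
6. equipment calibration 133 days ago vs limit 120 → not met
7. OSHA-30 certified supervisors 3 < 4 → not met
8. OSHA safety training 219 days ago vs limit 180 → not met
Not met: 8 of 8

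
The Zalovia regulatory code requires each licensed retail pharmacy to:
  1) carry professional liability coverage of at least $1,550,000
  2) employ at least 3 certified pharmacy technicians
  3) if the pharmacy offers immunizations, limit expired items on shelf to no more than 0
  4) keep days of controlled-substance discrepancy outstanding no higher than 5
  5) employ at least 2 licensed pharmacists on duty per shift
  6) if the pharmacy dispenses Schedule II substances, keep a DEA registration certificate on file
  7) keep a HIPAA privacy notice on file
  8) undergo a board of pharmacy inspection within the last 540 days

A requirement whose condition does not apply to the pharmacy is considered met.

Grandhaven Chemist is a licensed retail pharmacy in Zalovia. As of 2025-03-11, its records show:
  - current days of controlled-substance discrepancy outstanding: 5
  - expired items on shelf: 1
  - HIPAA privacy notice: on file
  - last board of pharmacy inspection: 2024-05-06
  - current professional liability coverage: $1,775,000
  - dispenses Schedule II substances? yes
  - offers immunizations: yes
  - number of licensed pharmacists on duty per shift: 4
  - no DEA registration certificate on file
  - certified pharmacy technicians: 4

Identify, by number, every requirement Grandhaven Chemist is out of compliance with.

1. professional liability coverage $1,775,000 ≥ $1,550,000 → met
2. certified pharmacy technicians 4 ≥ 3 → met
3. condition 'offers immunizations' holds; expired items on shelf 1 > 0 → not met
4. days of controlled-substance discrepancy outstanding 5 ≤ 5 → met
5. licensed pharmacists on duty per shift 4 ≥ 2 → met
6. condition 'dispenses Schedule II substances' holds; DEA registration certificate absent → not met
7. HIPAA privacy notice present → met
8. board of pharmacy inspection 309 days ago vs limit 540 → met
Not met: 3, 6

3, 6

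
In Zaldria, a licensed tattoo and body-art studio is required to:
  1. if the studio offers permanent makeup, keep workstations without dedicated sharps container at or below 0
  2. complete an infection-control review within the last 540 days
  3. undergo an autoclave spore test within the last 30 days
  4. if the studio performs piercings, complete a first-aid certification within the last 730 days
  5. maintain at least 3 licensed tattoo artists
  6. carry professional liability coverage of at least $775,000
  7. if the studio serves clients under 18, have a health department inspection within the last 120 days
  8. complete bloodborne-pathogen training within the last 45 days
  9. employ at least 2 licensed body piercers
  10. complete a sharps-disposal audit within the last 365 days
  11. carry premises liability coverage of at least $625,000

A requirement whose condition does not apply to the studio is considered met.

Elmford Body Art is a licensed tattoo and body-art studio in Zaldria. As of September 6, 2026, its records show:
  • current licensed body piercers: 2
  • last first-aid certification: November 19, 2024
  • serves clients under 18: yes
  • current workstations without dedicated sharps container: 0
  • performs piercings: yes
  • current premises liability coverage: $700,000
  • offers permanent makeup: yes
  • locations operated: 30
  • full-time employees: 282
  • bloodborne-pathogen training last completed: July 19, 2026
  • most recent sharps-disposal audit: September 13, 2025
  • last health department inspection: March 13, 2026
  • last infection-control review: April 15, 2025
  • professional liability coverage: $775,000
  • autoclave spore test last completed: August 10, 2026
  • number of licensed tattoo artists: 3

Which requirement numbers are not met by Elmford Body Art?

1. condition 'offers permanent makeup' holds; workstations without dedicated sharps container 0 ≤ 0 → met
2. infection-control review 509 days ago vs limit 540 → met
3. autoclave spore test 27 days ago vs limit 30 → met
4. condition 'performs piercings' holds; first-aid certification 656 days ago vs limit 730 → met
5. licensed tattoo artists 3 ≥ 3 → met
6. professional liability coverage $775,000 ≥ $775,000 → met
7. condition 'serves clients under 18' holds; health department inspection 177 days ago vs limit 120 → not met
8. bloodborne-pathogen training 49 days ago vs limit 45 → not met
9. licensed body piercers 2 ≥ 2 → met
10. sharps-disposal audit 358 days ago vs limit 365 → met
11. premises liability coverage $700,000 ≥ $625,000 → met
Not met: 7, 8

7, 8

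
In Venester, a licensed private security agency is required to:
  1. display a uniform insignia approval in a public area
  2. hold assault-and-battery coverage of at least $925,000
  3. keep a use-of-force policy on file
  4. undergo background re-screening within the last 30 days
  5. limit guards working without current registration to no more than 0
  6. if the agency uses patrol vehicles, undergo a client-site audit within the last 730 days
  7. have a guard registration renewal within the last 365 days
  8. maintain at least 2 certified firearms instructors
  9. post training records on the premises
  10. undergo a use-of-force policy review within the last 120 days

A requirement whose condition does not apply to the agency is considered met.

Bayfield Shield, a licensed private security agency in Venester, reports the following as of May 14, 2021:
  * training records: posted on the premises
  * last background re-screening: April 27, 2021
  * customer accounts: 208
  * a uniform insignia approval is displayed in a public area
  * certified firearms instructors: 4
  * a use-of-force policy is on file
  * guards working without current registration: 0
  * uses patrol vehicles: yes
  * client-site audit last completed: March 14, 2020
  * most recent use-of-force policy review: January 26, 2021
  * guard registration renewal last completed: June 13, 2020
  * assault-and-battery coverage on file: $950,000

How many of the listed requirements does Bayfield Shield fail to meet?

1. uniform insignia approval present → met
2. assault-and-battery coverage $950,000 ≥ $925,000 → met
3. use-of-force policy present → met
4. background re-screening 17 days ago vs limit 30 → met
5. guards working without current registration 0 ≤ 0 → met
6. condition 'uses patrol vehicles' holds; client-site audit 426 days ago vs limit 730 → met
7. guard registration renewal 335 days ago vs limit 365 → met
8. certified firearms instructors 4 ≥ 2 → met
9. training records present → met
10. use-of-force policy review 108 days ago vs limit 120 → met
Not met: 0 of 10

0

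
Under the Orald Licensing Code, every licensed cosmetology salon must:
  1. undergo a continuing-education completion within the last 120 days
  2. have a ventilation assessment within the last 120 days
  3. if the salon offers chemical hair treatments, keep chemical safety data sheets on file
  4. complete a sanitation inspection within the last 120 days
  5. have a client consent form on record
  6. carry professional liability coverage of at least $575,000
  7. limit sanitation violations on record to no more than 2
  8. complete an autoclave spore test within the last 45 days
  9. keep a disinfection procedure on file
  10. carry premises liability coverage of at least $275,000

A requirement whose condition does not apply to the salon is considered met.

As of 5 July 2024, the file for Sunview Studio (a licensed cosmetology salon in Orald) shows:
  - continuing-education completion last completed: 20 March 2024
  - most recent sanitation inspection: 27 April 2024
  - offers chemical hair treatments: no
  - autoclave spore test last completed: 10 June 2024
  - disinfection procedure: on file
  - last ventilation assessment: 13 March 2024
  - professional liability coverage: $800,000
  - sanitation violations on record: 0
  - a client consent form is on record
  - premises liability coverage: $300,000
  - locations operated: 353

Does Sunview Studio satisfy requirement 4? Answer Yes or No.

Yes

4. sanitation inspection 69 days ago vs limit 120 → met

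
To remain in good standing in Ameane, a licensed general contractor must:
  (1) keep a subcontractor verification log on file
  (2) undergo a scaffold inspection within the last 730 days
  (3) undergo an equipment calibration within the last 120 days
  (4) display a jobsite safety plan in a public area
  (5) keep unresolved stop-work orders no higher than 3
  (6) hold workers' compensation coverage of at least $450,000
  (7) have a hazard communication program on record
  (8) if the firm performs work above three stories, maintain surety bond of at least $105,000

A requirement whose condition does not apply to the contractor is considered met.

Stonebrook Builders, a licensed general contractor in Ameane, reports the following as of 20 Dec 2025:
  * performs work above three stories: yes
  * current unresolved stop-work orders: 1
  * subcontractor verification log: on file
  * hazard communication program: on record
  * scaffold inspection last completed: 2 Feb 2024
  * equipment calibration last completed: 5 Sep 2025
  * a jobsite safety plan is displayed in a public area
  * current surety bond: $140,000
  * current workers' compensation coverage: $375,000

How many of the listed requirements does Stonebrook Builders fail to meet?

1. subcontractor verification log present → met
2. scaffold inspection 687 days ago vs limit 730 → met
3. equipment calibration 106 days ago vs limit 120 → met
4. jobsite safety plan present → met
5. unresolved stop-work orders 1 ≤ 3 → met
6. workers' compensation coverage $375,000 < $450,000 → not met
7. hazard communication program present → met
8. condition 'performs work above three stories' holds; surety bond $140,000 ≥ $105,000 → met
Not met: 1 of 8

1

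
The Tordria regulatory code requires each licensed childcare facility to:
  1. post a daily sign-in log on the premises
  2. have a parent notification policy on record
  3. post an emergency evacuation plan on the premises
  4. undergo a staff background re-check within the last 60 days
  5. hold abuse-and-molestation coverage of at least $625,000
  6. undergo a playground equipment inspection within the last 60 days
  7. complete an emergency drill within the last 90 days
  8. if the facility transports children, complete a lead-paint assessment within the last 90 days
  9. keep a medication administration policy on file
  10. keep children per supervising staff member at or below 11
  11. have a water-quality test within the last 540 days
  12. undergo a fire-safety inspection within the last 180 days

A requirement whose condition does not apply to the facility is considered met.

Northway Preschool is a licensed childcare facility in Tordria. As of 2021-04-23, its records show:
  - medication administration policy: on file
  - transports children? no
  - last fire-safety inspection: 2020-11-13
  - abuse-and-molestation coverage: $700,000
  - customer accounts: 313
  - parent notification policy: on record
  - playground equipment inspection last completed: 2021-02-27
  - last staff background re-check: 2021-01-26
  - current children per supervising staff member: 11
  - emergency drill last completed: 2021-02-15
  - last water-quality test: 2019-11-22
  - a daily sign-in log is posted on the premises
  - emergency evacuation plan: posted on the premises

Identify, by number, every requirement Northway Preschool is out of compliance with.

4

1. daily sign-in log present → met
2. parent notification policy present → met
3. emergency evacuation plan present → met
4. staff background re-check 87 days ago vs limit 60 → not met
5. abuse-and-molestation coverage $700,000 ≥ $625,000 → met
6. playground equipment inspection 55 days ago vs limit 60 → met
7. emergency drill 67 days ago vs limit 90 → met
8. condition 'transports children' does not hold → requirement n/a → met
9. medication administration policy present → met
10. children per supervising staff member 11 ≤ 11 → met
11. water-quality test 518 days ago vs limit 540 → met
12. fire-safety inspection 161 days ago vs limit 180 → met
Not met: 4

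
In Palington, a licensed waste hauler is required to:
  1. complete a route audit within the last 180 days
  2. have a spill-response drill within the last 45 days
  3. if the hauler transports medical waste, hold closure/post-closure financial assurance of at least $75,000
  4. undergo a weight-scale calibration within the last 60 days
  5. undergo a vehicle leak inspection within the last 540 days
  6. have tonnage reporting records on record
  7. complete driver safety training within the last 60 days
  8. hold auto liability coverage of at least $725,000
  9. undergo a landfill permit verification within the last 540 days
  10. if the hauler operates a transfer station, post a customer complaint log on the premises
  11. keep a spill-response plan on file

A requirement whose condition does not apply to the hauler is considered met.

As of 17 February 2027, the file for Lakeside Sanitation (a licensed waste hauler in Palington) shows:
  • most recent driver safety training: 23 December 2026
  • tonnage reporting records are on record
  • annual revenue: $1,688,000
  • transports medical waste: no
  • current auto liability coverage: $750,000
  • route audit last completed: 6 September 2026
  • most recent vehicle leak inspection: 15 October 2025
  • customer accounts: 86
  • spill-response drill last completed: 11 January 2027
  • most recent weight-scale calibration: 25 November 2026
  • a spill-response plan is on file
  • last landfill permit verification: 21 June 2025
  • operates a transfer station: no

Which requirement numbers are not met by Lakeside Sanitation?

4, 9

1. route audit 164 days ago vs limit 180 → met
2. spill-response drill 37 days ago vs limit 45 → met
3. condition 'transports medical waste' does not hold → requirement n/a → met
4. weight-scale calibration 84 days ago vs limit 60 → not met
5. vehicle leak inspection 490 days ago vs limit 540 → met
6. tonnage reporting records present → met
7. driver safety training 56 days ago vs limit 60 → met
8. auto liability coverage $750,000 ≥ $725,000 → met
9. landfill permit verification 606 days ago vs limit 540 → not met
10. condition 'operates a transfer station' does not hold → requirement n/a → met
11. spill-response plan present → met
Not met: 4, 9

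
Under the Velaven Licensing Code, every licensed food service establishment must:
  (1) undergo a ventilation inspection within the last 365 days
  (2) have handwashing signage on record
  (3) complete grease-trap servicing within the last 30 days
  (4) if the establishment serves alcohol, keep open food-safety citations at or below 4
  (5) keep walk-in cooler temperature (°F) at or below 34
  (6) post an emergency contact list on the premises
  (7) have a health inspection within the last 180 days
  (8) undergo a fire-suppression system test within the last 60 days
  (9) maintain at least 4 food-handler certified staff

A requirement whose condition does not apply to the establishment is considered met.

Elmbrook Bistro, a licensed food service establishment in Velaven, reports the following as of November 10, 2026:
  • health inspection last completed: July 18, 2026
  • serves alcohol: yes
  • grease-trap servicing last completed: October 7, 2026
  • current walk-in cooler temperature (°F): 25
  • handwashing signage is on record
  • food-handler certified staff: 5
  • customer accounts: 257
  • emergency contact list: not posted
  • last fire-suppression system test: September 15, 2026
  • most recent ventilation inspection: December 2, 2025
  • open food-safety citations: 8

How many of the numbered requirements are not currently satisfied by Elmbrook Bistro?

1. ventilation inspection 343 days ago vs limit 365 → met
2. handwashing signage present → met
3. grease-trap servicing 34 days ago vs limit 30 → not met
4. condition 'serves alcohol' holds; open food-safety citations 8 > 4 → not met
5. walk-in cooler temperature (°F) 25 ≤ 34 → met
6. emergency contact list absent → not met
7. health inspection 115 days ago vs limit 180 → met
8. fire-suppression system test 56 days ago vs limit 60 → met
9. food-handler certified staff 5 ≥ 4 → met
Not met: 3 of 9

3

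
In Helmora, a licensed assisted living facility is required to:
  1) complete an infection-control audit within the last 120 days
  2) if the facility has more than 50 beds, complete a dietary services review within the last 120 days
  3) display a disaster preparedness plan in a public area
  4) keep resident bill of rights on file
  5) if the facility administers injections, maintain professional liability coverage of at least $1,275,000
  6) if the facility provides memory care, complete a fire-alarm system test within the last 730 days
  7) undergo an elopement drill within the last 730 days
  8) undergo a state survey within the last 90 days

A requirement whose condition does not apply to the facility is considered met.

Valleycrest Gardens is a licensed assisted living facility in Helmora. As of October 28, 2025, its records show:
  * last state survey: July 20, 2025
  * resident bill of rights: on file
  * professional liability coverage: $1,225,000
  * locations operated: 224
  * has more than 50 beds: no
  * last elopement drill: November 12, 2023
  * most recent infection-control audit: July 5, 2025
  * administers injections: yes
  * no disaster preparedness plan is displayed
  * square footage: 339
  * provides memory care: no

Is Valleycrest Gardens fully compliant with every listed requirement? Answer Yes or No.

No

1. infection-control audit 115 days ago vs limit 120 → met
2. condition 'has more than 50 beds' does not hold → requirement n/a → met
3. disaster preparedness plan absent → not met
4. resident bill of rights present → met
5. condition 'administers injections' holds; professional liability coverage $1,225,000 < $1,275,000 → not met
6. condition 'provides memory care' does not hold → requirement n/a → met
7. elopement drill 716 days ago vs limit 730 → met
8. state survey 100 days ago vs limit 90 → not met
Not met: 3, 5, 8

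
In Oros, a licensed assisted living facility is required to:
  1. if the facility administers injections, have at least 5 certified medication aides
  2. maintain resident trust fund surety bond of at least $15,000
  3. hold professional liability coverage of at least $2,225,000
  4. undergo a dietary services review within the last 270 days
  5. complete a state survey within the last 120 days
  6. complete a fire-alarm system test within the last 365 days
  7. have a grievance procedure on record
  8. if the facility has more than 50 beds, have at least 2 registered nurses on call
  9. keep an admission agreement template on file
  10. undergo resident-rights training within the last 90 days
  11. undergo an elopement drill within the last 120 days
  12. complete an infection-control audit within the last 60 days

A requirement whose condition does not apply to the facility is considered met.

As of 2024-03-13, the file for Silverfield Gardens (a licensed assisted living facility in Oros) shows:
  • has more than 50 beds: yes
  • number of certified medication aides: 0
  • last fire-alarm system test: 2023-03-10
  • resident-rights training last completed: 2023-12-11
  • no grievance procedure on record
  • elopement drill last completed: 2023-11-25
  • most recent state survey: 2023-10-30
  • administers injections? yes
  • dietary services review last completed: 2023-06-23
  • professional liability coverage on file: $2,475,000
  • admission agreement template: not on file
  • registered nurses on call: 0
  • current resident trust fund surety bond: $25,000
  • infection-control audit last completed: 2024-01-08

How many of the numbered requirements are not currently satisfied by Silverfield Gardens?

8

1. condition 'administers injections' holds; certified medication aides 0 < 5 → not met
2. resident trust fund surety bond $25,000 ≥ $15,000 → met
3. professional liability coverage $2,475,000 ≥ $2,225,000 → met
4. dietary services review 264 days ago vs limit 270 → met
5. state survey 135 days ago vs limit 120 → not met
6. fire-alarm system test 369 days ago vs limit 365 → not met
7. grievance procedure absent → not met
8. condition 'has more than 50 beds' holds; registered nurses on call 0 < 2 → not met
9. admission agreement template absent → not met
10. resident-rights training 93 days ago vs limit 90 → not met
11. elopement drill 109 days ago vs limit 120 → met
12. infection-control audit 65 days ago vs limit 60 → not met
Not met: 8 of 12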